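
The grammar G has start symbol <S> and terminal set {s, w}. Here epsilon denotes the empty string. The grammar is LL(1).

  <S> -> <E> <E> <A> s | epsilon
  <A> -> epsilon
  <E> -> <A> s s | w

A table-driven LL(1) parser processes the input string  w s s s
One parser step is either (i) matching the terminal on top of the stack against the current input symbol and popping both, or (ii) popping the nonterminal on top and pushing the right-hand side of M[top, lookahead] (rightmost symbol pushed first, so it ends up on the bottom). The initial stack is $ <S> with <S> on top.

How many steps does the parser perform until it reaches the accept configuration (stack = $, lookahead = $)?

     Stack            Input      Action
  1  $ <S>            w s s s $  expand <S> -> <E> <E> <A> s
  2  $ s <A> <E> <E>  w s s s $  expand <E> -> w
  3  $ s <A> <E> w    w s s s $  match w
  4  $ s <A> <E>      s s s $    expand <E> -> <A> s s
  5  $ s <A> s s <A>  s s s $    expand <A> -> epsilon
  6  $ s <A> s s      s s s $    match s
  7  $ s <A> s        s s $      match s
  8  $ s <A>          s $        expand <A> -> epsilon
  9  $ s              s $        match s
Accept reached after 9 steps.

9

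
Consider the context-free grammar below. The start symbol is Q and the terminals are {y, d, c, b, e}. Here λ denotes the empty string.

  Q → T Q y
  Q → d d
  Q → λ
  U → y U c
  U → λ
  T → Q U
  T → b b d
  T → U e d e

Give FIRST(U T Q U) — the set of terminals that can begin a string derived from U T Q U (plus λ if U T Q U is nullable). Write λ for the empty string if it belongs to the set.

{λ, b, d, e, y}

FIRST(U): from U→y U c we get {y}; from U→λ we get {λ}. So FIRST(U) = {λ, y}.
FIRST(Q): from Q→T Q y we get {b, d, e, y}; from Q→d d we get {d}; from Q→λ we get {λ}. So FIRST(Q) = {λ, b, d, e, y}.
FIRST(T): from T→Q U we get {λ, b, d, e, y}; from T→b b d we get {b}; from T→U e d e we get {e, y}. So FIRST(T) = {λ, b, d, e, y}.
FIRST(U T Q U): take FIRST of each symbol in turn, carrying on past any symbol whose FIRST contains λ; result {λ, b, d, e, y}.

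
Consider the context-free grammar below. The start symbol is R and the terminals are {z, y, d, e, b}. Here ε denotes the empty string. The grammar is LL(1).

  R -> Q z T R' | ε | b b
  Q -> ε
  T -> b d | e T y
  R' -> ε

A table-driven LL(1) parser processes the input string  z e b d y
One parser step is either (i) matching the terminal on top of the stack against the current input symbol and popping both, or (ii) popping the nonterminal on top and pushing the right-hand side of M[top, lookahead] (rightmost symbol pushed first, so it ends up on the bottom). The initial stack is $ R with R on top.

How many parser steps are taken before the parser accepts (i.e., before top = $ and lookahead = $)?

10

step 1: stack=$ R  input=z e b d y $  — expand R -> Q z T R'
step 2: stack=$ R' T z Q  input=z e b d y $  — expand Q -> ε
step 3: stack=$ R' T z  input=z e b d y $  — match z
step 4: stack=$ R' T  input=e b d y $  — expand T -> e T y
step 5: stack=$ R' y T e  input=e b d y $  — match e
step 6: stack=$ R' y T  input=b d y $  — expand T -> b d
step 7: stack=$ R' y d b  input=b d y $  — match b
step 8: stack=$ R' y d  input=d y $  — match d
step 9: stack=$ R' y  input=y $  — match y
step 10: stack=$ R'  input=$  — expand R' -> ε
Accept reached after 10 steps.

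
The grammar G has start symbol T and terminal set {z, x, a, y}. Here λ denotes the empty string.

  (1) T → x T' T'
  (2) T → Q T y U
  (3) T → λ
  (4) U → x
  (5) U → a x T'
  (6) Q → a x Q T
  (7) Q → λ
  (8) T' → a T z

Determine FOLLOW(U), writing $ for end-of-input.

{$, a, x, y, z}

FIRST(U): from U→x we get {x}; from U→a x T' we get {a}. So FIRST(U) = {a, x}.
FIRST(Q): from Q→a x Q T we get {a}; from Q→λ we get {λ}. So FIRST(Q) = {λ, a}.
FIRST(T'): from T'→a T z we get {a}. So FIRST(T') = {a}.
FIRST(T): from T→x T' T' we get {x}; from T→Q T y U we get {a, x, y}; from T→λ we get {λ}. So FIRST(T) = {λ, a, x, y}.
FOLLOW(T) includes $ since T is the start symbol.
FOLLOW(Q): in T→Q T y U, Q is followed by T y U with FIRST {a, x, y}; in Q→a x Q T, Q is followed by T with FIRST {λ, a, x, y}; in Q→a x Q T, the suffix after Q is nullable (adds nothing new). Thus FOLLOW(Q) = {a, x, y}.
FOLLOW(T): in T→Q T y U, T is followed by y U with FIRST {y}; in Q→a x Q T, the suffix after T is empty, so FOLLOW(T) ⊇ FOLLOW(Q) = {a, x, y}; in T'→a T z, T is followed by z with FIRST {z}. Thus FOLLOW(T) = {$, a, x, y, z}.
FOLLOW(U): in T→Q T y U, the suffix after U is empty, so FOLLOW(U) ⊇ FOLLOW(T) = {$, a, x, y, z}. Thus FOLLOW(U) = {$, a, x, y, z}.
FOLLOW(T'): in T→x T' T' (occurrence 1), T' is followed by T' with FIRST {a}; in T→x T' T' (occurrence 2), the suffix after T' is empty, so FOLLOW(T') ⊇ FOLLOW(T) = {$, a, x, y, z}; in U→a x T', the suffix after T' is empty, so FOLLOW(T') ⊇ FOLLOW(U) = {$, a, x, y, z}. Thus FOLLOW(T') = {$, a, x, y, z}.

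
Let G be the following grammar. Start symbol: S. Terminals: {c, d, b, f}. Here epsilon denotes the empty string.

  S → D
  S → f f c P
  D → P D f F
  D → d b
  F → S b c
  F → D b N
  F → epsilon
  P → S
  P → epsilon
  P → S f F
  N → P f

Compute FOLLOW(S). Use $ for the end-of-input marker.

FIRST(S) = {d, f}  (via D)
FIRST(P) = {epsilon, d, f}  (via S, S f F)
FIRST(D) = {d, f}  (via P D f F)
FIRST(N) = {d, f}  (via P f)
FIRST(F) = {epsilon, d, f}  (via S b c, D b N)
FOLLOW(S) includes $ since S is the start symbol.
FOLLOW(S): in F→S b c, S is followed by b c with FIRST {b}; in P→S, the suffix after S is empty, so FOLLOW(S) ⊇ FOLLOW(P) = {$, b, d, f}; in P→S f F, S is followed by f F with FIRST {f}. Thus FOLLOW(S) = {$, b, d, f}.
FOLLOW(D): in S→D, the suffix after D is empty, so FOLLOW(D) ⊇ FOLLOW(S) = {$, b, d, f}; in D→P D f F, D is followed by f F with FIRST {f}; in F→D b N, D is followed by b N with FIRST {b}. Thus FOLLOW(D) = {$, b, d, f}.
FOLLOW(P): in S→f f c P, the suffix after P is empty, so FOLLOW(P) ⊇ FOLLOW(S) = {$, b, d, f}; in D→P D f F, P is followed by D f F with FIRST {d, f}; in N→P f, P is followed by f with FIRST {f}. Thus FOLLOW(P) = {$, b, d, f}.
FOLLOW(F): in D→P D f F, the suffix after F is empty, so FOLLOW(F) ⊇ FOLLOW(D) = {$, b, d, f}; in P→S f F, the suffix after F is empty, so FOLLOW(F) ⊇ FOLLOW(P) = {$, b, d, f}. Thus FOLLOW(F) = {$, b, d, f}.
FOLLOW(N): in F→D b N, the suffix after N is empty, so FOLLOW(N) ⊇ FOLLOW(F) = {$, b, d, f}. Thus FOLLOW(N) = {$, b, d, f}.

{$, b, d, f}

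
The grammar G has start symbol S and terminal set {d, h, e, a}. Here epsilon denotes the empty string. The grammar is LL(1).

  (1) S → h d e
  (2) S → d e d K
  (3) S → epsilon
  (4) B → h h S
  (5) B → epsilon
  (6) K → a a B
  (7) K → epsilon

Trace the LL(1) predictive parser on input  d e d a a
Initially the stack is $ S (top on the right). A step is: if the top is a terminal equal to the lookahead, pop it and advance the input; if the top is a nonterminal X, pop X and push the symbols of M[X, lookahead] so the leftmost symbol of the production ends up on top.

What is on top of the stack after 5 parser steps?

     Stack      Input        Action
  1  $ S        d e d a a $  expand S → d e d K
  2  $ K d e d  d e d a a $  match d
  3  $ K d e    e d a a $    match e
  4  $ K d      d a a $      match d
  5  $ K        a a $        expand K → a a B
Stack after step 5: $ B a a (top = a).

a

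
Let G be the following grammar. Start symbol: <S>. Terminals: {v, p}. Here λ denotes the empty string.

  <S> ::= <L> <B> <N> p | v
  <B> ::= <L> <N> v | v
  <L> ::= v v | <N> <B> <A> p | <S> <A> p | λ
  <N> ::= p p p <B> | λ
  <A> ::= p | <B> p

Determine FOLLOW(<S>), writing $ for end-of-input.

{$, p, v}

FIRST(<N>): from <N>::=p p p <B> we get {p}; from <N>::=λ we get {λ}. So FIRST(<N>) = {λ, p}.
FIRST(<S>): from <S>::=<L> <B> <N> p we get {p, v}; from <S>::=v we get {v}. So FIRST(<S>) = {p, v}.
FIRST(<B>): from <B>::=<L> <N> v we get {p, v}; from <B>::=v we get {v}. So FIRST(<B>) = {p, v}.
FIRST(<L>): from <L>::=v v we get {v}; from <L>::=<N> <B> <A> p we get {p, v}; from <L>::=<S> <A> p we get {p, v}; from <L>::=λ we get {λ}. So FIRST(<L>) = {λ, p, v}.
FIRST(<A>): from <A>::=p we get {p}; from <A>::=<B> p we get {p, v}. So FIRST(<A>) = {p, v}.
FOLLOW(<S>) includes $ since <S> is the start symbol.
FOLLOW(<S>): in <L>::=<S> <A> p, <S> is followed by <A> p with FIRST {p, v}. Thus FOLLOW(<S>) = {$, p, v}.
FOLLOW(<L>): in <S>::=<L> <B> <N> p, <L> is followed by <B> <N> p with FIRST {p, v}; in <B>::=<L> <N> v, <L> is followed by <N> v with FIRST {p, v}. Thus FOLLOW(<L>) = {p, v}.
FOLLOW(<N>): in <S>::=<L> <B> <N> p, <N> is followed by p with FIRST {p}; in <B>::=<L> <N> v, <N> is followed by v with FIRST {v}; in <L>::=<N> <B> <A> p, <N> is followed by <B> <A> p with FIRST {p, v}. Thus FOLLOW(<N>) = {p, v}.
FOLLOW(<B>): in <S>::=<L> <B> <N> p, <B> is followed by <N> p with FIRST {p}; in <L>::=<N> <B> <A> p, <B> is followed by <A> p with FIRST {p, v}; in <N>::=p p p <B>, the suffix after <B> is empty, so FOLLOW(<B>) ⊇ FOLLOW(<N>) = {p, v}; in <A>::=<B> p, <B> is followed by p with FIRST {p}. Thus FOLLOW(<B>) = {p, v}.
FOLLOW(<A>): in <L>::=<N> <B> <A> p, <A> is followed by p with FIRST {p}; in <L>::=<S> <A> p, <A> is followed by p with FIRST {p}. Thus FOLLOW(<A>) = {p}.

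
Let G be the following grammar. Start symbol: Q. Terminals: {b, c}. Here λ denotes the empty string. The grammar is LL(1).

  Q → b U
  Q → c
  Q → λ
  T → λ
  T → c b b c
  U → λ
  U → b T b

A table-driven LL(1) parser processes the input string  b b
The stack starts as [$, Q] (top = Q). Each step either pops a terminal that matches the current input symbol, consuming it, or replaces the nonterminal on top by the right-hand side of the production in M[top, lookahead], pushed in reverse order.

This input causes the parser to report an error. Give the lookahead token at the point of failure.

step 1: stack=$ Q  input=b b $  — expand Q → b U
step 2: stack=$ U b  input=b b $  — match b
step 3: stack=$ U  input=b $  — expand U → b T b
step 4: stack=$ b T b  input=b $  — match b
step 5: stack=$ b T  input=$  — error: M[T, $] is empty

$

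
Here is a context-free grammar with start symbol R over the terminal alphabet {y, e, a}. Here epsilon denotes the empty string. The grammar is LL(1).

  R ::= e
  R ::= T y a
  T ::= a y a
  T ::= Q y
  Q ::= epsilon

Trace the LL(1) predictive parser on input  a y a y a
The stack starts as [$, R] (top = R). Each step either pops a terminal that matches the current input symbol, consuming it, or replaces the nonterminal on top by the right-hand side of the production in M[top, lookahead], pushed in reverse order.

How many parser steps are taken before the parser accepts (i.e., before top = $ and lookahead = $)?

7

step 1: stack=$ R  input=a y a y a $  — expand R ::= T y a
step 2: stack=$ a y T  input=a y a y a $  — expand T ::= a y a
step 3: stack=$ a y a y a  input=a y a y a $  — match a
step 4: stack=$ a y a y  input=y a y a $  — match y
step 5: stack=$ a y a  input=a y a $  — match a
step 6: stack=$ a y  input=y a $  — match y
step 7: stack=$ a  input=a $  — match a
Accept reached after 7 steps.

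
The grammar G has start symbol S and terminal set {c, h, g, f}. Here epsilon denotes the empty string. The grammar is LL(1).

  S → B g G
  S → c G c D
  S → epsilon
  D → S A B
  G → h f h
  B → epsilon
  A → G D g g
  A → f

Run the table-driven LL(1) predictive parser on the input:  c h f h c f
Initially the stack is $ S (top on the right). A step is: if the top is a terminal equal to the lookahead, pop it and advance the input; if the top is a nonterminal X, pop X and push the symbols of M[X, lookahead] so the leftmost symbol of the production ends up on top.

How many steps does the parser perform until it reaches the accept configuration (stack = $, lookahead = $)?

12

      Stack        Input          Action
   1  $ S          c h f h c f $  expand S → c G c D
   2  $ D c G c    c h f h c f $  match c
   3  $ D c G      h f h c f $    expand G → h f h
   4  $ D c h f h  h f h c f $    match h
   5  $ D c h f    f h c f $      match f
   6  $ D c h      h c f $        match h
   7  $ D c        c f $          match c
   8  $ D          f $            expand D → S A B
   9  $ B A S      f $            expand S → epsilon
  10  $ B A        f $            expand A → f
  11  $ B f        f $            match f
  12  $ B          $              expand B → epsilon
Accept reached after 12 steps.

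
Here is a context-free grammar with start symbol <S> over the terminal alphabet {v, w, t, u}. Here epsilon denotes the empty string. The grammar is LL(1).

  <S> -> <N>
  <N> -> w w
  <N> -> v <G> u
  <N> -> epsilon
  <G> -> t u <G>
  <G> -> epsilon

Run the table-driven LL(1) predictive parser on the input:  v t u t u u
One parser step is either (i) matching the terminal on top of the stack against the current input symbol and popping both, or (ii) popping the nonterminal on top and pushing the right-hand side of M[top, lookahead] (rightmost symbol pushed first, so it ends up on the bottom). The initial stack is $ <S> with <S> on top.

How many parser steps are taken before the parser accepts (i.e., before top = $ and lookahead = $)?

11

step 1: stack=$ <S>  input=v t u t u u $  — expand <S> -> <N>
step 2: stack=$ <N>  input=v t u t u u $  — expand <N> -> v <G> u
step 3: stack=$ u <G> v  input=v t u t u u $  — match v
step 4: stack=$ u <G>  input=t u t u u $  — expand <G> -> t u <G>
step 5: stack=$ u <G> u t  input=t u t u u $  — match t
step 6: stack=$ u <G> u  input=u t u u $  — match u
step 7: stack=$ u <G>  input=t u u $  — expand <G> -> t u <G>
step 8: stack=$ u <G> u t  input=t u u $  — match t
step 9: stack=$ u <G> u  input=u u $  — match u
step 10: stack=$ u <G>  input=u $  — expand <G> -> epsilon
step 11: stack=$ u  input=u $  — match u
Accept reached after 11 steps.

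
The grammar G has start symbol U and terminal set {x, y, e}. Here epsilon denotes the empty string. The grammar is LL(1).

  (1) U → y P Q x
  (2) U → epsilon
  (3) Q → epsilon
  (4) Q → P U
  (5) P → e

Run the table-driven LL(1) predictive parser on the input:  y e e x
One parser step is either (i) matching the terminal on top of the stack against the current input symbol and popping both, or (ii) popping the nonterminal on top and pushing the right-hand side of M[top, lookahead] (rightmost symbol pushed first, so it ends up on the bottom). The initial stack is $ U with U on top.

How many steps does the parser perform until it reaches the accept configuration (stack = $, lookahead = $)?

     Stack      Input      Action
  1  $ U        y e e x $  expand U → y P Q x
  2  $ x Q P y  y e e x $  match y
  3  $ x Q P    e e x $    expand P → e
  4  $ x Q e    e e x $    match e
  5  $ x Q      e x $      expand Q → P U
  6  $ x U P    e x $      expand P → e
  7  $ x U e    e x $      match e
  8  $ x U      x $        expand U → epsilon
  9  $ x        x $        match x
Accept reached after 9 steps.

9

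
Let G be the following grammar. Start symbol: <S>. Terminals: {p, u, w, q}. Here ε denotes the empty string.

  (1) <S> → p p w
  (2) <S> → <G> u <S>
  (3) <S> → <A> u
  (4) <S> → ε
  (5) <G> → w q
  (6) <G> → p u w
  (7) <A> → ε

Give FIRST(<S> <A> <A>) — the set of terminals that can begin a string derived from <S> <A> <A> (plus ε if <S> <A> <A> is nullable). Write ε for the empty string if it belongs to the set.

FIRST(<G>) = {p, w}
FIRST(<A>) = {ε}
FIRST(<S>) = {ε, p, u, w}  (via <G> u <S>, <A> u)
FIRST(<S> <A> <A>): take FIRST of each symbol in turn, carrying on past any symbol whose FIRST contains ε; result {ε, p, u, w}.

{ε, p, u, w}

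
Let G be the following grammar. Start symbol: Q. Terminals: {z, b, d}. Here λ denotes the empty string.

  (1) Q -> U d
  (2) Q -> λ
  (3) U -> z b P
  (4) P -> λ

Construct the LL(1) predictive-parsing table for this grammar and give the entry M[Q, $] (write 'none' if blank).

FIRST(U) = {z}
FIRST(P) = {λ}
FIRST(Q) = {λ, z}  (via U d)
FOLLOW(Q) includes $ since Q is the start symbol.
FOLLOW(Q): Q appears on no right-hand side. Thus FOLLOW(Q) = {$}.
For Q -> U d: FIRST(U d) = {z}, so it goes in M[Q, t] for t ∈ {z}.
For Q -> λ: FIRST(λ) = {λ}, so it goes in M[Q, t] for t ∈ {}; since λ ∈ FIRST, also for every t ∈ FOLLOW(Q) = {$}.

Q -> λ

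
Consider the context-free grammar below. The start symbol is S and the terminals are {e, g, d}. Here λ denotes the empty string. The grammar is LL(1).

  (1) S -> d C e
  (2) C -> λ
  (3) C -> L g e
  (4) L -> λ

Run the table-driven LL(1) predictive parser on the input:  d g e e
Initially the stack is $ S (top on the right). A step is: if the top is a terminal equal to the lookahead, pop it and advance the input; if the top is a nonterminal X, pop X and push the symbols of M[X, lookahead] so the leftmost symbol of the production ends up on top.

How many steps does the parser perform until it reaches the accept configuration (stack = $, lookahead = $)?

7

step 1: stack=$ S  input=d g e e $  — expand S -> d C e
step 2: stack=$ e C d  input=d g e e $  — match d
step 3: stack=$ e C  input=g e e $  — expand C -> L g e
step 4: stack=$ e e g L  input=g e e $  — expand L -> λ
step 5: stack=$ e e g  input=g e e $  — match g
step 6: stack=$ e e  input=e e $  — match e
step 7: stack=$ e  input=e $  — match e
Accept reached after 7 steps.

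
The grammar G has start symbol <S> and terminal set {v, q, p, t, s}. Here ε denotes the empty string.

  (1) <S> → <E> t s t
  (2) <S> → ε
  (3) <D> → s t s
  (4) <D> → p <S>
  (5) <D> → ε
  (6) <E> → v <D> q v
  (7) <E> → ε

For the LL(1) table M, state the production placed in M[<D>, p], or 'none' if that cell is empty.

FIRST(<D>): from <D>→s t s we get {s}; from <D>→p <S> we get {p}; from <D>→ε we get {ε}. So FIRST(<D>) = {ε, p, s}.
FIRST(<E>): from <E>→v <D> q v we get {v}; from <E>→ε we get {ε}. So FIRST(<E>) = {ε, v}.
FIRST(<S>): from <S>→<E> t s t we get {t, v}; from <S>→ε we get {ε}. So FIRST(<S>) = {ε, t, v}.
FOLLOW(<S>) includes $ since <S> is the start symbol.
FOLLOW(<D>): in <E>→v <D> q v, <D> is followed by q v with FIRST {q}. Thus FOLLOW(<D>) = {q}.
For <D> → s t s: FIRST(s t s) = {s}, so it goes in M[<D>, t] for t ∈ {s}.
For <D> → p <S>: FIRST(p <S>) = {p}, so it goes in M[<D>, t] for t ∈ {p}.
For <D> → ε: FIRST(ε) = {ε}, so it goes in M[<D>, t] for t ∈ {}; since ε ∈ FIRST, also for every t ∈ FOLLOW(<D>) = {q}.

<D> → p <S>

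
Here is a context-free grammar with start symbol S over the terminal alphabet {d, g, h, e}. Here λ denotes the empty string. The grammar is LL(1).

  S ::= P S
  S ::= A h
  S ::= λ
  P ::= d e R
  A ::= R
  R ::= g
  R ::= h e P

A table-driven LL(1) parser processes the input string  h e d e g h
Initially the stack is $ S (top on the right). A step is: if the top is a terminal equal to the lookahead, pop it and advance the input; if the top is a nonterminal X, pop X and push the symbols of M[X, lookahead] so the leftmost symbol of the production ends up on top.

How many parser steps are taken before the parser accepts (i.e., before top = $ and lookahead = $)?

      Stack      Input          Action
   1  $ S        h e d e g h $  expand S ::= A h
   2  $ h A      h e d e g h $  expand A ::= R
   3  $ h R      h e d e g h $  expand R ::= h e P
   4  $ h P e h  h e d e g h $  match h
   5  $ h P e    e d e g h $    match e
   6  $ h P      d e g h $      expand P ::= d e R
   7  $ h R e d  d e g h $      match d
   8  $ h R e    e g h $        match e
   9  $ h R      g h $          expand R ::= g
  10  $ h g      g h $          match g
  11  $ h        h $            match h
Accept reached after 11 steps.

11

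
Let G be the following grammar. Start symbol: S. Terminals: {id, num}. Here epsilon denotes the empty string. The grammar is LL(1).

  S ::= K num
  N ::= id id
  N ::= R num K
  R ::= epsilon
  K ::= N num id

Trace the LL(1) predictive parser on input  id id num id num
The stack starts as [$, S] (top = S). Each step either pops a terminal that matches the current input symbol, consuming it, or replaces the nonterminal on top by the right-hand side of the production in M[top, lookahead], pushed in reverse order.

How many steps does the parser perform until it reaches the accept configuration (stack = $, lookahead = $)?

     Stack               Input               Action
  1  $ S                 id id num id num $  expand S ::= K num
  2  $ num K             id id num id num $  expand K ::= N num id
  3  $ num id num N      id id num id num $  expand N ::= id id
  4  $ num id num id id  id id num id num $  match id
  5  $ num id num id     id num id num $     match id
  6  $ num id num        num id num $        match num
  7  $ num id            id num $            match id
  8  $ num               num $               match num
Accept reached after 8 steps.

8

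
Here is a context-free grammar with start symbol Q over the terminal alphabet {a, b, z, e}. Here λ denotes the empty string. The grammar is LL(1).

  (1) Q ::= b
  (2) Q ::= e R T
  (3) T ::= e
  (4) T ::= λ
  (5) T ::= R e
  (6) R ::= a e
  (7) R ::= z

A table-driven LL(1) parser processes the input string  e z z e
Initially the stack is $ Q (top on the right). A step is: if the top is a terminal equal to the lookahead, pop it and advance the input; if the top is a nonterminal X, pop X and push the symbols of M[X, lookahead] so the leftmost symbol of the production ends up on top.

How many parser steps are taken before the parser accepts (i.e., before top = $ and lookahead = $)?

8

step 1: stack=$ Q  input=e z z e $  — expand Q ::= e R T
step 2: stack=$ T R e  input=e z z e $  — match e
step 3: stack=$ T R  input=z z e $  — expand R ::= z
step 4: stack=$ T z  input=z z e $  — match z
step 5: stack=$ T  input=z e $  — expand T ::= R e
step 6: stack=$ e R  input=z e $  — expand R ::= z
step 7: stack=$ e z  input=z e $  — match z
step 8: stack=$ e  input=e $  — match e
Accept reached after 8 steps.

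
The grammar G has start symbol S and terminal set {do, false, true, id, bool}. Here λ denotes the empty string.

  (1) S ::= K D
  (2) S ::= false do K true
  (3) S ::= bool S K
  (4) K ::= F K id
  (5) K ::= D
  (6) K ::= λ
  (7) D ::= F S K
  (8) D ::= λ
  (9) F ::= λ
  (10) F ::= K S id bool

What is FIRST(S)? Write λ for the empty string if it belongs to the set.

FIRST(S): from S::=K D we get {λ, bool, false, id}; from S::=false do K true we get {false}; from S::=bool S K we get {bool}. So FIRST(S) = {λ, bool, false, id}.
FIRST(K): from K::=F K id we get {bool, false, id}; from K::=D we get {λ, bool, false, id}; from K::=λ we get {λ}. So FIRST(K) = {λ, bool, false, id}.
FIRST(F): from F::=λ we get {λ}; from F::=K S id bool we get {bool, false, id}. So FIRST(F) = {λ, bool, false, id}.
FIRST(D): from D::=F S K we get {λ, bool, false, id}; from D::=λ we get {λ}. So FIRST(D) = {λ, bool, false, id}.

{λ, bool, false, id}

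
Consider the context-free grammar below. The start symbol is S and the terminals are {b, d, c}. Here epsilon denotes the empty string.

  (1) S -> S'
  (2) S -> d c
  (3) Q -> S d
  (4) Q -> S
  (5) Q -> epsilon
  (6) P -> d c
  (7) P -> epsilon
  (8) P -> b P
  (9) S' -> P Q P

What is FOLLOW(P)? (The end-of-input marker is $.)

{$, b, d}

FIRST(P) = {epsilon, b, d}
FIRST(S) = {epsilon, b, d}  (via S')
FIRST(Q) = {epsilon, b, d}  (via S d, S)
FIRST(S') = {epsilon, b, d}  (via P Q P)
FOLLOW(S) includes $ since S is the start symbol.
FOLLOW(S): in Q->S d, S is followed by d with FIRST {d}; in Q->S, the suffix after S is empty, so FOLLOW(S) ⊇ FOLLOW(Q) = {$, b, d}. Thus FOLLOW(S) = {$, b, d}.
FOLLOW(S'): in S->S', the suffix after S' is empty, so FOLLOW(S') ⊇ FOLLOW(S) = {$, b, d}. Thus FOLLOW(S') = {$, b, d}.
FOLLOW(Q): in S'->P Q P, Q is followed by P with FIRST {epsilon, b, d}; in S'->P Q P, the suffix after Q is nullable, so FOLLOW(Q) ⊇ FOLLOW(S') = {$, b, d}. Thus FOLLOW(Q) = {$, b, d}.
FOLLOW(P): in P->b P, the suffix after P is empty (adds nothing new); in S'->P Q P (occurrence 1), P is followed by Q P with FIRST {epsilon, b, d}; in S'->P Q P (occurrence 1), the suffix after P is nullable, so FOLLOW(P) ⊇ FOLLOW(S') = {$, b, d}; in S'->P Q P (occurrence 2), the suffix after P is empty, so FOLLOW(P) ⊇ FOLLOW(S') = {$, b, d}. Thus FOLLOW(P) = {$, b, d}.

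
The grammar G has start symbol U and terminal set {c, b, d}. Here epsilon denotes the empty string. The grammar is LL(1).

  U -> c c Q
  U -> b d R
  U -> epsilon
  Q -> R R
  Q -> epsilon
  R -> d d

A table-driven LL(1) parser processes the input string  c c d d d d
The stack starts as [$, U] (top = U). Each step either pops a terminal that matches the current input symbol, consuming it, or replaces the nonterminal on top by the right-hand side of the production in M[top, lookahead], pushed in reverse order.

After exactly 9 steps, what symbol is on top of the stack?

step 1: stack=$ U  input=c c d d d d $  — expand U -> c c Q
step 2: stack=$ Q c c  input=c c d d d d $  — match c
step 3: stack=$ Q c  input=c d d d d $  — match c
step 4: stack=$ Q  input=d d d d $  — expand Q -> R R
step 5: stack=$ R R  input=d d d d $  — expand R -> d d
step 6: stack=$ R d d  input=d d d d $  — match d
step 7: stack=$ R d  input=d d d $  — match d
step 8: stack=$ R  input=d d $  — expand R -> d d
step 9: stack=$ d d  input=d d $  — match d
Stack after step 9: $ d (top = d).

d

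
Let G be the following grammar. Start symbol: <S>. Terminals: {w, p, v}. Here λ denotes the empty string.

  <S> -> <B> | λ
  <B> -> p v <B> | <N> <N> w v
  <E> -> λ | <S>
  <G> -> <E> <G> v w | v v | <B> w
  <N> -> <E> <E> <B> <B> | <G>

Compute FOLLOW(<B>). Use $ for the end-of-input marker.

{$, p, v, w}

FIRST(<S>) = {λ, p, v}  (via <B>)
FIRST(<E>) = {λ, p, v}  (via <S>)
FIRST(<B>) = {p, v}  (via <N> <N> w v)
FIRST(<G>) = {p, v}  (via <E> <G> v w, <B> w)
FIRST(<N>) = {p, v}  (via <E> <E> <B> <B>, <G>)
FOLLOW(<S>) includes $ since <S> is the start symbol.
FOLLOW(<E>): in <G>-><E> <G> v w, <E> is followed by <G> v w with FIRST {p, v}; in <N>-><E> <E> <B> <B> (occurrence 1), <E> is followed by <E> <B> <B> with FIRST {p, v}; in <N>-><E> <E> <B> <B> (occurrence 2), <E> is followed by <B> <B> with FIRST {p, v}. Thus FOLLOW(<E>) = {p, v}.
FOLLOW(<S>): in <E>-><S>, the suffix after <S> is empty, so FOLLOW(<S>) ⊇ FOLLOW(<E>) = {p, v}. Thus FOLLOW(<S>) = {$, p, v}.
FOLLOW(<N>): in <B>-><N> <N> w v (occurrence 1), <N> is followed by <N> w v with FIRST {p, v}; in <B>-><N> <N> w v (occurrence 2), <N> is followed by w v with FIRST {w}. Thus FOLLOW(<N>) = {p, v, w}.
FOLLOW(<B>): in <S>-><B>, the suffix after <B> is empty, so FOLLOW(<B>) ⊇ FOLLOW(<S>) = {$, p, v}; in <B>->p v <B>, the suffix after <B> is empty (adds nothing new); in <G>-><B> w, <B> is followed by w with FIRST {w}; in <N>-><E> <E> <B> <B> (occurrence 1), <B> is followed by <B> with FIRST {p, v}; in <N>-><E> <E> <B> <B> (occurrence 2), the suffix after <B> is empty, so FOLLOW(<B>) ⊇ FOLLOW(<N>) = {p, v, w}. Thus FOLLOW(<B>) = {$, p, v, w}.
FOLLOW(<G>): in <G>-><E> <G> v w, <G> is followed by v w with FIRST {v}; in <N>-><G>, the suffix after <G> is empty, so FOLLOW(<G>) ⊇ FOLLOW(<N>) = {p, v, w}. Thus FOLLOW(<G>) = {p, v, w}.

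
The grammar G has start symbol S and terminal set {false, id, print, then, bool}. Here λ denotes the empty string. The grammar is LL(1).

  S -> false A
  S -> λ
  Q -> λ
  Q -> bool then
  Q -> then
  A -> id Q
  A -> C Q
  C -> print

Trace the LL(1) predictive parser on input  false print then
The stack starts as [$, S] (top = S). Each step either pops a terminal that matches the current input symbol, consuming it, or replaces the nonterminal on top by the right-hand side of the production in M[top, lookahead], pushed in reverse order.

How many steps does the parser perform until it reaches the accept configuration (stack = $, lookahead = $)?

7

     Stack      Input               Action
  1  $ S        false print then $  expand S -> false A
  2  $ A false  false print then $  match false
  3  $ A        print then $        expand A -> C Q
  4  $ Q C      print then $        expand C -> print
  5  $ Q print  print then $        match print
  6  $ Q        then $              expand Q -> then
  7  $ then     then $              match then
Accept reached after 7 steps.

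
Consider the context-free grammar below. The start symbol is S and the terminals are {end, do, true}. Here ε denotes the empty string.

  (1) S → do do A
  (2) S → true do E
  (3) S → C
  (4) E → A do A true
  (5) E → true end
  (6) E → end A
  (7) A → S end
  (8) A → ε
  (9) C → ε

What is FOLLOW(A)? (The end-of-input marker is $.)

{$, do, end, true}

FIRST(C): from C→ε we get {ε}. So FIRST(C) = {ε}.
FIRST(S): from S→do do A we get {do}; from S→true do E we get {true}; from S→C we get {ε}. So FIRST(S) = {ε, do, true}.
FIRST(A): from A→S end we get {do, end, true}; from A→ε we get {ε}. So FIRST(A) = {ε, do, end, true}.
FIRST(E): from E→A do A true we get {do, end, true}; from E→true end we get {true}; from E→end A we get {end}. So FIRST(E) = {do, end, true}.
FOLLOW(S) includes $ since S is the start symbol.
FOLLOW(S): in A→S end, S is followed by end with FIRST {end}. Thus FOLLOW(S) = {$, end}.
FOLLOW(E): in S→true do E, the suffix after E is empty, so FOLLOW(E) ⊇ FOLLOW(S) = {$, end}. Thus FOLLOW(E) = {$, end}.
FOLLOW(A): in S→do do A, the suffix after A is empty, so FOLLOW(A) ⊇ FOLLOW(S) = {$, end}; in E→A do A true (occurrence 1), A is followed by do A true with FIRST {do}; in E→A do A true (occurrence 2), A is followed by true with FIRST {true}; in E→end A, the suffix after A is empty, so FOLLOW(A) ⊇ FOLLOW(E) = {$, end}. Thus FOLLOW(A) = {$, do, end, true}.
FOLLOW(C): in S→C, the suffix after C is empty, so FOLLOW(C) ⊇ FOLLOW(S) = {$, end}. Thus FOLLOW(C) = {$, end}.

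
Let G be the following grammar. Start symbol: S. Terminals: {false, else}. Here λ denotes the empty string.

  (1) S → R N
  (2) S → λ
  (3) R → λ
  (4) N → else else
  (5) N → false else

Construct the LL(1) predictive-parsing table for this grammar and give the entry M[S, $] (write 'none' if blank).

FIRST(R) = {λ}
FIRST(N) = {else, false}
FIRST(S) = {λ, else, false}  (via R N)
FOLLOW(S) includes $ since S is the start symbol.
FOLLOW(S): S appears on no right-hand side. Thus FOLLOW(S) = {$}.
For S → R N: FIRST(R N) = {else, false}, so it goes in M[S, t] for t ∈ {else, false}.
For S → λ: FIRST(λ) = {λ}, so it goes in M[S, t] for t ∈ {}; since λ ∈ FIRST, also for every t ∈ FOLLOW(S) = {$}.

S → λ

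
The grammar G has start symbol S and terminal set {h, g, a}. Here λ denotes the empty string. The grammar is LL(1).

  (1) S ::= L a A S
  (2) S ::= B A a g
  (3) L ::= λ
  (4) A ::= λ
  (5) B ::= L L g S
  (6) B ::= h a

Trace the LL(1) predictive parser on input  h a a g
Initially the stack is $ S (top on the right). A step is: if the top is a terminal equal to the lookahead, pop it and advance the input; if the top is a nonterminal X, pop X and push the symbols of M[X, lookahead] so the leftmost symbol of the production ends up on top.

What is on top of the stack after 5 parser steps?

     Stack        Input      Action
  1  $ S          h a a g $  expand S ::= B A a g
  2  $ g a A B    h a a g $  expand B ::= h a
  3  $ g a A a h  h a a g $  match h
  4  $ g a A a    a a g $    match a
  5  $ g a A      a g $      expand A ::= λ
Stack after step 5: $ g a (top = a).

a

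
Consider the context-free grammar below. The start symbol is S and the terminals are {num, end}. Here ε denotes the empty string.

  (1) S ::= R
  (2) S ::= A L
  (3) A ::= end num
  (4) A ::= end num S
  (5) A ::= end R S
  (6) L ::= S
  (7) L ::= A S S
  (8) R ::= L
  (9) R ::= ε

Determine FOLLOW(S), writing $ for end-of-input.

FIRST(A) = {end}
FIRST(S) = {ε, end}  (via R, A L)
FIRST(L) = {ε, end}  (via S, A S S)
FIRST(R) = {ε, end}  (via L)
FOLLOW(S) includes $ since S is the start symbol.
FOLLOW(S): in A::=end num S, the suffix after S is empty, so FOLLOW(S) ⊇ FOLLOW(A) = {$, end}; in A::=end R S, the suffix after S is empty, so FOLLOW(S) ⊇ FOLLOW(A) = {$, end}; in L::=S, the suffix after S is empty, so FOLLOW(S) ⊇ FOLLOW(L) = {$, end}; in L::=A S S (occurrence 1), S is followed by S with FIRST {ε, end}; in L::=A S S (occurrence 1), the suffix after S is nullable, so FOLLOW(S) ⊇ FOLLOW(L) = {$, end}; in L::=A S S (occurrence 2), the suffix after S is empty, so FOLLOW(S) ⊇ FOLLOW(L) = {$, end}. Thus FOLLOW(S) = {$, end}.
FOLLOW(A): in S::=A L, A is followed by L with FIRST {ε, end}; in S::=A L, the suffix after A is nullable, so FOLLOW(A) ⊇ FOLLOW(S) = {$, end}; in L::=A S S, A is followed by S S with FIRST {ε, end}; in L::=A S S, the suffix after A is nullable, so FOLLOW(A) ⊇ FOLLOW(L) = {$, end}. Thus FOLLOW(A) = {$, end}.
FOLLOW(R): in S::=R, the suffix after R is empty, so FOLLOW(R) ⊇ FOLLOW(S) = {$, end}; in A::=end R S, R is followed by S with FIRST {ε, end}; in A::=end R S, the suffix after R is nullable, so FOLLOW(R) ⊇ FOLLOW(A) = {$, end}. Thus FOLLOW(R) = {$, end}.
FOLLOW(L): in S::=A L, the suffix after L is empty, so FOLLOW(L) ⊇ FOLLOW(S) = {$, end}; in R::=L, the suffix after L is empty, so FOLLOW(L) ⊇ FOLLOW(R) = {$, end}. Thus FOLLOW(L) = {$, end}.

{$, end}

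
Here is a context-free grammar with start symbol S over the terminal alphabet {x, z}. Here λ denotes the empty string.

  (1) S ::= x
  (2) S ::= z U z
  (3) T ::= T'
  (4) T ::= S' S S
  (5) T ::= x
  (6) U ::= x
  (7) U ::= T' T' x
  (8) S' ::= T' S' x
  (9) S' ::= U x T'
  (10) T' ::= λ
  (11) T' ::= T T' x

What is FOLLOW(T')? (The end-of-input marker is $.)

{x, z}

FIRST(S): from S::=x we get {x}; from S::=z U z we get {z}. So FIRST(S) = {x, z}.
FIRST(T): from T::=T' we get {λ, x}; from T::=S' S S we get {x}; from T::=x we get {x}. So FIRST(T) = {λ, x}.
FIRST(T'): from T'::=λ we get {λ}; from T'::=T T' x we get {x}. So FIRST(T') = {λ, x}.
FIRST(U): from U::=x we get {x}; from U::=T' T' x we get {x}. So FIRST(U) = {x}.
FIRST(S'): from S'::=T' S' x we get {x}; from S'::=U x T' we get {x}. So FIRST(S') = {x}.
FOLLOW(S) includes $ since S is the start symbol.
FOLLOW(T): in T'::=T T' x, T is followed by T' x with FIRST {x}. Thus FOLLOW(T) = {x}.
FOLLOW(S): in T::=S' S S (occurrence 1), S is followed by S with FIRST {x, z}; in T::=S' S S (occurrence 2), the suffix after S is empty, so FOLLOW(S) ⊇ FOLLOW(T) = {x}. Thus FOLLOW(S) = {$, x, z}.
FOLLOW(U): in S::=z U z, U is followed by z with FIRST {z}; in S'::=U x T', U is followed by x T' with FIRST {x}. Thus FOLLOW(U) = {x, z}.
FOLLOW(S'): in T::=S' S S, S' is followed by S S with FIRST {x, z}; in S'::=T' S' x, S' is followed by x with FIRST {x}. Thus FOLLOW(S') = {x, z}.
FOLLOW(T'): in T::=T', the suffix after T' is empty, so FOLLOW(T') ⊇ FOLLOW(T) = {x}; in U::=T' T' x (occurrence 1), T' is followed by T' x with FIRST {x}; in U::=T' T' x (occurrence 2), T' is followed by x with FIRST {x}; in S'::=T' S' x, T' is followed by S' x with FIRST {x}; in S'::=U x T', the suffix after T' is empty, so FOLLOW(T') ⊇ FOLLOW(S') = {x, z}; in T'::=T T' x, T' is followed by x with FIRST {x}. Thus FOLLOW(T') = {x, z}.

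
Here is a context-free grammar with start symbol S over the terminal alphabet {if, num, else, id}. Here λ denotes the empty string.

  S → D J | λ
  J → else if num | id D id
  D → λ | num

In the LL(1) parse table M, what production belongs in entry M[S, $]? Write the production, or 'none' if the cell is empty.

S → λ

FIRST(J) = {else, id}
FIRST(D) = {λ, num}
FIRST(S) = {λ, else, id, num}  (via D J)
FOLLOW(S) includes $ since S is the start symbol.
FOLLOW(S): S appears on no right-hand side. Thus FOLLOW(S) = {$}.
For S → D J: FIRST(D J) = {else, id, num}, so it goes in M[S, t] for t ∈ {else, id, num}.
For S → λ: FIRST(λ) = {λ}, so it goes in M[S, t] for t ∈ {}; since λ ∈ FIRST, also for every t ∈ FOLLOW(S) = {$}.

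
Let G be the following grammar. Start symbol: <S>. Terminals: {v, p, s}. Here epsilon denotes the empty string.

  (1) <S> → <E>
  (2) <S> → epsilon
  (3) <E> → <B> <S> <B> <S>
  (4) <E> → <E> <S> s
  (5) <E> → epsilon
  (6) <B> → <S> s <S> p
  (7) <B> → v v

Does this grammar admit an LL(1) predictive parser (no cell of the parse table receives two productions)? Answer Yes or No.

No

FIRST(<S>) = {epsilon, s, v}
FIRST(<E>) = {epsilon, s, v}
FIRST(<B>) = {s, v}
FOLLOW(<S>) = {$, p, s, v}
FOLLOW(<E>) = {$, p, s, v}
FOLLOW(<B>) = {$, p, s, v}
Cell M[<B>, v] receives both <B> → <S> s <S> p and <B> → v v — the grammar is not LL(1).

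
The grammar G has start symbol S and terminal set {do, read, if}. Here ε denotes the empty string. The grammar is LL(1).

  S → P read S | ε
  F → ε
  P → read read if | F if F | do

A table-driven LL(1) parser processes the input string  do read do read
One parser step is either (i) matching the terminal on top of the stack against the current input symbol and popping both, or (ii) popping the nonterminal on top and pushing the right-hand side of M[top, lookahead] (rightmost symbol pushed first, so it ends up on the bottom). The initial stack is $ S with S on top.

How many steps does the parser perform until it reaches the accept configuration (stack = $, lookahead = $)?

     Stack        Input              Action
  1  $ S          do read do read $  expand S → P read S
  2  $ S read P   do read do read $  expand P → do
  3  $ S read do  do read do read $  match do
  4  $ S read     read do read $     match read
  5  $ S          do read $          expand S → P read S
  6  $ S read P   do read $          expand P → do
  7  $ S read do  do read $          match do
  8  $ S read     read $             match read
  9  $ S          $                  expand S → ε
Accept reached after 9 steps.

9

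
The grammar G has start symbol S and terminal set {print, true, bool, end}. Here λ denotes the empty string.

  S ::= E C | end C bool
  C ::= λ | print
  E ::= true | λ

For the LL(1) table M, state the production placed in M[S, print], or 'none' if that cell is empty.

S ::= E C

FIRST(C): from C::=λ we get {λ}; from C::=print we get {print}. So FIRST(C) = {λ, print}.
FIRST(E): from E::=true we get {true}; from E::=λ we get {λ}. So FIRST(E) = {λ, true}.
FIRST(S): from S::=E C we get {λ, print, true}; from S::=end C bool we get {end}. So FIRST(S) = {λ, end, print, true}.
FOLLOW(S) includes $ since S is the start symbol.
FOLLOW(S): S appears on no right-hand side. Thus FOLLOW(S) = {$}.
For S ::= E C: FIRST(E C) = {λ, print, true}, so it goes in M[S, t] for t ∈ {print, true}; since λ ∈ FIRST, also for every t ∈ FOLLOW(S) = {$}.
For S ::= end C bool: FIRST(end C bool) = {end}, so it goes in M[S, t] for t ∈ {end}.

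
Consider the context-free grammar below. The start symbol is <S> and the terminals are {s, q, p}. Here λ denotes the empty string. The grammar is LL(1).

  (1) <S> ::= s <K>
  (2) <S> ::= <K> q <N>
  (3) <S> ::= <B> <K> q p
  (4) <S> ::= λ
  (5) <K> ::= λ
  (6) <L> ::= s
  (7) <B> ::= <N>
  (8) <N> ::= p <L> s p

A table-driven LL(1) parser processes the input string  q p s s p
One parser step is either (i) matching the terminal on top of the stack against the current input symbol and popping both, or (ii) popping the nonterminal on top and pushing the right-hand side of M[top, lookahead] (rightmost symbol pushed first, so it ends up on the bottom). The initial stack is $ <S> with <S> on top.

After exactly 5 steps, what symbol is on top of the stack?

     Stack        Input        Action
  1  $ <S>        q p s s p $  expand <S> ::= <K> q <N>
  2  $ <N> q <K>  q p s s p $  expand <K> ::= λ
  3  $ <N> q      q p s s p $  match q
  4  $ <N>        p s s p $    expand <N> ::= p <L> s p
  5  $ p s <L> p  p s s p $    match p
Stack after step 5: $ p s <L> (top = <L>).

<L>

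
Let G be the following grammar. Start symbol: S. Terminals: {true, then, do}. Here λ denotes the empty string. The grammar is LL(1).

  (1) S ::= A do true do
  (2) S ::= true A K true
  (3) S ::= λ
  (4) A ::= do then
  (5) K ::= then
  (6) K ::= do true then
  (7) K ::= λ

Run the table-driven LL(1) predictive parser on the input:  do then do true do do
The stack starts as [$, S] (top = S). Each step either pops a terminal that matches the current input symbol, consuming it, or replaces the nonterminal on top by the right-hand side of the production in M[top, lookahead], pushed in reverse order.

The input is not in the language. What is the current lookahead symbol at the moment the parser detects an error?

     Stack                 Input                    Action
  1  $ S                   do then do true do do $  expand S ::= A do true do
  2  $ do true do A        do then do true do do $  expand A ::= do then
  3  $ do true do then do  do then do true do do $  match do
  4  $ do true do then     then do true do do $     match then
  5  $ do true do          do true do do $          match do
  6  $ do true             true do do $             match true
  7  $ do                  do do $                  match do
  8  $                     do $                     error: stack empty but input remains

do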